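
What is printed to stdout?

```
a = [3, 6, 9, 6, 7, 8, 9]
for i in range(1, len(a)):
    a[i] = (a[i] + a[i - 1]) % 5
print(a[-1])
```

i=1: a[1] = (6+3)%5 = 4 → [3, 4, 9, 6, 7, 8, 9]
i=2: a[2] = (9+4)%5 = 3 → [3, 4, 3, 6, 7, 8, 9]
i=3: a[3] = (6+3)%5 = 4 → [3, 4, 3, 4, 7, 8, 9]
i=4: a[4] = (7+4)%5 = 1 → [3, 4, 3, 4, 1, 8, 9]
i=5: a[5] = (8+1)%5 = 4 → [3, 4, 3, 4, 1, 4, 9]
i=6: a[6] = (9+4)%5 = 3 → [3, 4, 3, 4, 1, 4, 3]

3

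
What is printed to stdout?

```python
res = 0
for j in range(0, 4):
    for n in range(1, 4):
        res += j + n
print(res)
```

j=0,n=1: res = 0+1 = 1
j=0,n=2: res = 1+2 = 3
j=0,n=3: res = 3+3 = 6
j=1,n=1: res = 6+2 = 8
j=1,n=2: res = 8+3 = 11
j=1,n=3: res = 11+4 = 15
j=2,n=1: res = 15+3 = 18
j=2,n=2: res = 18+4 = 22
j=2,n=3: res = 22+5 = 27
j=3,n=1: res = 27+4 = 31
j=3,n=2: res = 31+5 = 36
j=3,n=3: res = 36+6 = 42

42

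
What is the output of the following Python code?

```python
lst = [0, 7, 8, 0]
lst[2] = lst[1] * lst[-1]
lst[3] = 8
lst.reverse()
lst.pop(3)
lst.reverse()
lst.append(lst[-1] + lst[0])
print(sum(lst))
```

lst[2] = lst[1]*lst[-1] = 7*0 = 0 → [0, 7, 0, 0]
lst[3] = 8 → [0, 7, 0, 8]
reverse → [8, 0, 7, 0]
pop(3) removes 0 → [8, 0, 7]
reverse → [7, 0, 8]
append lst[-1]+lst[0] = 8+7 = 15 → [7, 0, 8, 15]
sum = 30

30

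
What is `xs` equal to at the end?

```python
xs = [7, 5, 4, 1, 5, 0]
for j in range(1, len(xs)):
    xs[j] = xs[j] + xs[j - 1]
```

j=1: xs[1] = 5+7 = 12 → [7, 12, 4, 1, 5, 0]
j=2: xs[2] = 4+12 = 16 → [7, 12, 16, 1, 5, 0]
j=3: xs[3] = 1+16 = 17 → [7, 12, 16, 17, 5, 0]
j=4: xs[4] = 5+17 = 22 → [7, 12, 16, 17, 22, 0]
j=5: xs[5] = 0+22 = 22 → [7, 12, 16, 17, 22, 22]

[7, 12, 16, 17, 22, 22]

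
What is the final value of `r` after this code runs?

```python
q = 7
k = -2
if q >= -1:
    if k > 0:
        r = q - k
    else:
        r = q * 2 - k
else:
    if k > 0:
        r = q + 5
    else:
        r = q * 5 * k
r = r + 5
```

q=7, k=-2
q >= -1 is True; k > 0 is False
→ r = q * 2 - k = 16
r = 16+5 = 21

21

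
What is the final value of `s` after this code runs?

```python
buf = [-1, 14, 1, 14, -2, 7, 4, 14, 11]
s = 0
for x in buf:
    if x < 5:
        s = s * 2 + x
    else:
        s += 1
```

x=-1: <5, s = 0*2+(-1) = -1
x=14: not <5, s = (-1)+1 = 0
x=1: <5, s = 0*2+1 = 1
x=14: not <5, s = 1+1 = 2
x=-2: <5, s = 2*2+(-2) = 2
x=7: not <5, s = 2+1 = 3
x=4: <5, s = 3*2+4 = 10
x=14: not <5, s = 10+1 = 11
x=11: not <5, s = 11+1 = 12

12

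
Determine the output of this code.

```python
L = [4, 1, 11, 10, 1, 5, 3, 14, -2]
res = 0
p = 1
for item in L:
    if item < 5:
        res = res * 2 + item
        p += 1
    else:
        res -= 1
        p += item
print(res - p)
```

item=4: <5, res = 0*2+4 = 4; p=2
item=1: <5, res = 4*2+1 = 9; p=3
item=11: not <5, res = 9-1 = 8; p=14
item=10: not <5, res = 8-1 = 7; p=24
item=1: <5, res = 7*2+1 = 15; p=25
item=5: not <5, res = 15-1 = 14; p=30
item=3: <5, res = 14*2+3 = 31; p=31
item=14: not <5, res = 31-1 = 30; p=45
item=-2: <5, res = 30*2+(-2) = 58; p=46
res-p = 58-46 = 12

12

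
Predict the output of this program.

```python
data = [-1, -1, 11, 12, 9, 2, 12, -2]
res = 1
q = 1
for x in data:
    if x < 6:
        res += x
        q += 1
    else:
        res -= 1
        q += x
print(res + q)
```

x=-1: <6, res = 1+(-1) = 0; q=2
x=-1: <6, res = 0+(-1) = -1; q=3
x=11: not <6, res = (-1)-1 = -2; q=14
x=12: not <6, res = (-2)-1 = -3; q=26
x=9: not <6, res = (-3)-1 = -4; q=35
x=2: <6, res = (-4)+2 = -2; q=36
x=12: not <6, res = (-2)-1 = -3; q=48
x=-2: <6, res = (-3)+(-2) = -5; q=49
res+q = (-5)+49 = 44

44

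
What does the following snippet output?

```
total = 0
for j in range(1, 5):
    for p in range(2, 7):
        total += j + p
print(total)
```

j=1,p=2: total = 0+3 = 3
j=1,p=3: total = 3+4 = 7
j=1,p=4: total = 7+5 = 12
j=1,p=5: total = 12+6 = 18
j=1,p=6: total = 18+7 = 25
j=2,p=2: total = 25+4 = 29
j=2,p=3: total = 29+5 = 34
j=2,p=4: total = 34+6 = 40
j=2,p=5: total = 40+7 = 47
j=2,p=6: total = 47+8 = 55
j=3,p=2: total = 55+5 = 60
j=3,p=3: total = 60+6 = 66
j=3,p=4: total = 66+7 = 73
j=3,p=5: total = 73+8 = 81
j=3,p=6: total = 81+9 = 90
j=4,p=2: total = 90+6 = 96
j=4,p=3: total = 96+7 = 103
j=4,p=4: total = 103+8 = 111
j=4,p=5: total = 111+9 = 120
j=4,p=6: total = 120+10 = 130

130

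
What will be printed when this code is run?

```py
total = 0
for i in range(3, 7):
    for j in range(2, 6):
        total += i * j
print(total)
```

252

i=3,j=2: total = 0+6 = 6
i=3,j=3: total = 6+9 = 15
i=3,j=4: total = 15+12 = 27
i=3,j=5: total = 27+15 = 42
i=4,j=2: total = 42+8 = 50
i=4,j=3: total = 50+12 = 62
i=4,j=4: total = 62+16 = 78
i=4,j=5: total = 78+20 = 98
i=5,j=2: total = 98+10 = 108
i=5,j=3: total = 108+15 = 123
i=5,j=4: total = 123+20 = 143
i=5,j=5: total = 143+25 = 168
i=6,j=2: total = 168+12 = 180
i=6,j=3: total = 180+18 = 198
i=6,j=4: total = 198+24 = 222
i=6,j=5: total = 222+30 = 252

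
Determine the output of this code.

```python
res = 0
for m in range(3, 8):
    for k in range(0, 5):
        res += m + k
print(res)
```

m=3,k=0: res = 0+3 = 3
m=3,k=1: res = 3+4 = 7
m=3,k=2: res = 7+5 = 12
m=3,k=3: res = 12+6 = 18
m=3,k=4: res = 18+7 = 25
m=4,k=0: res = 25+4 = 29
m=4,k=1: res = 29+5 = 34
m=4,k=2: res = 34+6 = 40
m=4,k=3: res = 40+7 = 47
m=4,k=4: res = 47+8 = 55
m=5,k=0: res = 55+5 = 60
m=5,k=1: res = 60+6 = 66
m=5,k=2: res = 66+7 = 73
m=5,k=3: res = 73+8 = 81
m=5,k=4: res = 81+9 = 90
m=6,k=0: res = 90+6 = 96
m=6,k=1: res = 96+7 = 103
m=6,k=2: res = 103+8 = 111
m=6,k=3: res = 111+9 = 120
m=6,k=4: res = 120+10 = 130
m=7,k=0: res = 130+7 = 137
m=7,k=1: res = 137+8 = 145
m=7,k=2: res = 145+9 = 154
m=7,k=3: res = 154+10 = 164
m=7,k=4: res = 164+11 = 175

175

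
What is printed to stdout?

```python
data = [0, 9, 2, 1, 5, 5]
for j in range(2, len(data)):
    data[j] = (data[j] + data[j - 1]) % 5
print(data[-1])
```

2

j=2: data[2] = (2+9)%5 = 1 → [0, 9, 1, 1, 5, 5]
j=3: data[3] = (1+1)%5 = 2 → [0, 9, 1, 2, 5, 5]
j=4: data[4] = (5+2)%5 = 2 → [0, 9, 1, 2, 2, 5]
j=5: data[5] = (5+2)%5 = 2 → [0, 9, 1, 2, 2, 2]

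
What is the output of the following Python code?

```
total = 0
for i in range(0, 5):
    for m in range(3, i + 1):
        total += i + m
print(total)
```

i=3,m=3: total = 0+6 = 6
i=4,m=3: total = 6+7 = 13
i=4,m=4: total = 13+8 = 21

21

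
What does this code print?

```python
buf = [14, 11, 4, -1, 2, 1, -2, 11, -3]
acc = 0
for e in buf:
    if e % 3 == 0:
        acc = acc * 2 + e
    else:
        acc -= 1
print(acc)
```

-19

e=14: not %3==0, acc = 0-1 = -1
e=11: not %3==0, acc = (-1)-1 = -2
e=4: not %3==0, acc = (-2)-1 = -3
e=-1: not %3==0, acc = (-3)-1 = -4
e=2: not %3==0, acc = (-4)-1 = -5
e=1: not %3==0, acc = (-5)-1 = -6
e=-2: not %3==0, acc = (-6)-1 = -7
e=11: not %3==0, acc = (-7)-1 = -8
e=-3: %3==0, acc = (-8)*2+(-3) = -19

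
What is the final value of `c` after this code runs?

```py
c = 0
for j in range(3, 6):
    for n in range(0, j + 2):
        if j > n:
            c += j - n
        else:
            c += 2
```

j=3,n=0: 3>0, c = 0+3 = 3
j=3,n=1: 3>1, c = 3+2 = 5
j=3,n=2: 3>2, c = 5+1 = 6
j=3,n=3: not 3>3, c = 6+2 = 8
j=3,n=4: not 3>4, c = 8+2 = 10
j=4,n=0: 4>0, c = 10+4 = 14
j=4,n=1: 4>1, c = 14+3 = 17
j=4,n=2: 4>2, c = 17+2 = 19
j=4,n=3: 4>3, c = 19+1 = 20
j=4,n=4: not 4>4, c = 20+2 = 22
j=4,n=5: not 4>5, c = 22+2 = 24
j=5,n=0: 5>0, c = 24+5 = 29
j=5,n=1: 5>1, c = 29+4 = 33
j=5,n=2: 5>2, c = 33+3 = 36
j=5,n=3: 5>3, c = 36+2 = 38
j=5,n=4: 5>4, c = 38+1 = 39
j=5,n=5: not 5>5, c = 39+2 = 41
j=5,n=6: not 5>6, c = 41+2 = 43

43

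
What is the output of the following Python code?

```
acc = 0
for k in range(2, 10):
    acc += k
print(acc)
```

44

k=2: acc = 0+2 = 2
k=3: acc = 2+3 = 5
k=4: acc = 5+4 = 9
k=5: acc = 9+5 = 14
k=6: acc = 14+6 = 20
k=7: acc = 20+7 = 27
k=8: acc = 27+8 = 35
k=9: acc = 35+9 = 44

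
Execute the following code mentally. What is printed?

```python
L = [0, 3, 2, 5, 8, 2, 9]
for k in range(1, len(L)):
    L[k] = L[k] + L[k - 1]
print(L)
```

k=1: L[1] = 3+0 = 3 → [0, 3, 2, 5, 8, 2, 9]
k=2: L[2] = 2+3 = 5 → [0, 3, 5, 5, 8, 2, 9]
k=3: L[3] = 5+5 = 10 → [0, 3, 5, 10, 8, 2, 9]
k=4: L[4] = 8+10 = 18 → [0, 3, 5, 10, 18, 2, 9]
k=5: L[5] = 2+18 = 20 → [0, 3, 5, 10, 18, 20, 9]
k=6: L[6] = 9+20 = 29 → [0, 3, 5, 10, 18, 20, 29]

[0, 3, 5, 10, 18, 20, 29]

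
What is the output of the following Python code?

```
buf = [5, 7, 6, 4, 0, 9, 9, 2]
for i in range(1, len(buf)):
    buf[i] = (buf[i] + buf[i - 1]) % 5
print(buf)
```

[5, 2, 3, 2, 2, 1, 0, 2]

i=1: buf[1] = (7+5)%5 = 2 → [5, 2, 6, 4, 0, 9, 9, 2]
i=2: buf[2] = (6+2)%5 = 3 → [5, 2, 3, 4, 0, 9, 9, 2]
i=3: buf[3] = (4+3)%5 = 2 → [5, 2, 3, 2, 0, 9, 9, 2]
i=4: buf[4] = (0+2)%5 = 2 → [5, 2, 3, 2, 2, 9, 9, 2]
i=5: buf[5] = (9+2)%5 = 1 → [5, 2, 3, 2, 2, 1, 9, 2]
i=6: buf[6] = (9+1)%5 = 0 → [5, 2, 3, 2, 2, 1, 0, 2]
i=7: buf[7] = (2+0)%5 = 2 → [5, 2, 3, 2, 2, 1, 0, 2]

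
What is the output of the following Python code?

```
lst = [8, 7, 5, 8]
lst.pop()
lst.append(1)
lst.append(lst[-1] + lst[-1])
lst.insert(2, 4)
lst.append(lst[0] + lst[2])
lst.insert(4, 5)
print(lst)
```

pop() removes 8 → [8, 7, 5]
append 1 → [8, 7, 5, 1]
append lst[-1]+lst[-1] = 1+1 = 2 → [8, 7, 5, 1, 2]
insert 4 at 2 → [8, 7, 4, 5, 1, 2]
append lst[0]+lst[2] = 8+4 = 12 → [8, 7, 4, 5, 1, 2, 12]
insert 5 at 4 → [8, 7, 4, 5, 5, 1, 2, 12]

[8, 7, 4, 5, 5, 1, 2, 12]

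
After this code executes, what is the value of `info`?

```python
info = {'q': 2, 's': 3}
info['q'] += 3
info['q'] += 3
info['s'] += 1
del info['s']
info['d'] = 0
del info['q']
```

{'d': 0}

info['q'] = 2+3 = 5 → {'q': 5, 's': 3}
info['q'] = 5+3 = 8 → {'q': 8, 's': 3}
info['s'] = 3+1 = 4 → {'q': 8, 's': 4}
del 's' → {'q': 8}
info['d'] = 0 → {'q': 8, 'd': 0}
del 'q' → {'d': 0}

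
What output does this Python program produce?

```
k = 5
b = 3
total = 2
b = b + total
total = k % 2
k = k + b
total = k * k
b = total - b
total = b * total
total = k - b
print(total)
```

-85

b = 3+2 = 5
total = 5%2 = 1
k = 5+5 = 10
total = 10*10 = 100
b = 100-5 = 95
total = 95*100 = 9500
total = 10-95 = -85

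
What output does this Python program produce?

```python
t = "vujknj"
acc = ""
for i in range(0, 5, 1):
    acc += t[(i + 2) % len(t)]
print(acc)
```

jknjv

i=0: add t[2]='j' → 'j'
i=1: add t[3]='k' → 'jk'
i=2: add t[4]='n' → 'jkn'
i=3: add t[5]='j' → 'jknj'
i=4: add t[0]='v' → 'jknjv'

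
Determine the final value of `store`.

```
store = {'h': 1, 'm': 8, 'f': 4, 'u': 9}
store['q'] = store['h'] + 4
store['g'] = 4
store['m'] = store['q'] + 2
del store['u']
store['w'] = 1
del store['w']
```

{'h': 1, 'm': 7, 'f': 4, 'q': 5, 'g': 4}

store['q'] = store['h']+4 = 5 → {'h': 1, 'm': 8, 'f': 4, 'u': 9, 'q': 5}
store['g'] = 4 → {'h': 1, 'm': 8, 'f': 4, 'u': 9, 'q': 5, 'g': 4}
store['m'] = store['q']+2 = 7 → {'h': 1, 'm': 7, 'f': 4, 'u': 9, 'q': 5, 'g': 4}
del 'u' → {'h': 1, 'm': 7, 'f': 4, 'q': 5, 'g': 4}
store['w'] = 1 → {'h': 1, 'm': 7, 'f': 4, 'q': 5, 'g': 4, 'w': 1}
del 'w' → {'h': 1, 'm': 7, 'f': 4, 'q': 5, 'g': 4}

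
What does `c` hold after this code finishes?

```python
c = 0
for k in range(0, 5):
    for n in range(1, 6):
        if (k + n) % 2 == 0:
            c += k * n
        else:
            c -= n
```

k=0,n=1: odd sum, c = 0-1 = -1
k=0,n=2: even sum, c = (-1)+0 = -1
k=0,n=3: odd sum, c = (-1)-3 = -4
k=0,n=4: even sum, c = (-4)+0 = -4
k=0,n=5: odd sum, c = (-4)-5 = -9
k=1,n=1: even sum, c = (-9)+1 = -8
k=1,n=2: odd sum, c = (-8)-2 = -10
k=1,n=3: even sum, c = (-10)+3 = -7
k=1,n=4: odd sum, c = (-7)-4 = -11
k=1,n=5: even sum, c = (-11)+5 = -6
k=2,n=1: odd sum, c = (-6)-1 = -7
k=2,n=2: even sum, c = (-7)+4 = -3
k=2,n=3: odd sum, c = (-3)-3 = -6
k=2,n=4: even sum, c = (-6)+8 = 2
k=2,n=5: odd sum, c = 2-5 = -3
k=3,n=1: even sum, c = (-3)+3 = 0
k=3,n=2: odd sum, c = 0-2 = -2
k=3,n=3: even sum, c = (-2)+9 = 7
k=3,n=4: odd sum, c = 7-4 = 3
k=3,n=5: even sum, c = 3+15 = 18
k=4,n=1: odd sum, c = 18-1 = 17
k=4,n=2: even sum, c = 17+8 = 25
k=4,n=3: odd sum, c = 25-3 = 22
k=4,n=4: even sum, c = 22+16 = 38
k=4,n=5: odd sum, c = 38-5 = 33

33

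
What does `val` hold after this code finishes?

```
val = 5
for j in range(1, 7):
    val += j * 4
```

j=1: val = 5+1*4 = 9
j=2: val = 9+2*4 = 17
j=3: val = 17+3*4 = 29
j=4: val = 29+4*4 = 45
j=5: val = 45+5*4 = 65
j=6: val = 65+6*4 = 89

89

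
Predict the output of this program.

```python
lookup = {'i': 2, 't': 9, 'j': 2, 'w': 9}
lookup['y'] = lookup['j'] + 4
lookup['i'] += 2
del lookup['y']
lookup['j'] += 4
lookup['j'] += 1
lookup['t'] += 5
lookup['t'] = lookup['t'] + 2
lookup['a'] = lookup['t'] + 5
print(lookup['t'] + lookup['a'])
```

lookup['y'] = lookup['j']+4 = 6 → {'i': 2, 't': 9, 'j': 2, 'w': 9, 'y': 6}
lookup['i'] = 2+2 = 4 → {'i': 4, 't': 9, 'j': 2, 'w': 9, 'y': 6}
del 'y' → {'i': 4, 't': 9, 'j': 2, 'w': 9}
lookup['j'] = 2+4 = 6 → {'i': 4, 't': 9, 'j': 6, 'w': 9}
lookup['j'] = 6+1 = 7 → {'i': 4, 't': 9, 'j': 7, 'w': 9}
lookup['t'] = 9+5 = 14 → {'i': 4, 't': 14, 'j': 7, 'w': 9}
lookup['t'] = lookup['t']+2 = 16 → {'i': 4, 't': 16, 'j': 7, 'w': 9}
lookup['a'] = lookup['t']+5 = 21 → {'i': 4, 't': 16, 'j': 7, 'w': 9, 'a': 21}
lookup['t']+lookup['a'] = 16+21 = 37

37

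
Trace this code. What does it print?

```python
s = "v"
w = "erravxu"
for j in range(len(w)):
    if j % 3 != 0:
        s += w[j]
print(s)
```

j=0: skip
j=1: add 'r' → 'vr'
j=2: add 'r' → 'vrr'
j=3: skip
j=4: add 'v' → 'vrrv'
j=5: add 'x' → 'vrrvx'
j=6: skip

vrrvx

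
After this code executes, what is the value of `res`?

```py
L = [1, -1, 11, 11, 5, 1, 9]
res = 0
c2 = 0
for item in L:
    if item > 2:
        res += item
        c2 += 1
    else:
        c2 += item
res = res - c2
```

31

item=1: not >2; c2=1
item=-1: not >2; c2=0
item=11: >2, res = 0+11 = 11; c2=1
item=11: >2, res = 11+11 = 22; c2=2
item=5: >2, res = 22+5 = 27; c2=3
item=1: not >2; c2=4
item=9: >2, res = 27+9 = 36; c2=5
res-c2 = 36-5 = 31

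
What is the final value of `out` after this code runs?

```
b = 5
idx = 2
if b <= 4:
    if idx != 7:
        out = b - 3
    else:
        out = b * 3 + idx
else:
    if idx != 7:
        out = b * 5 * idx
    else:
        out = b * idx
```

50

b=5, idx=2
b <= 4 is False; idx != 7 is True
→ out = b * 5 * idx = 50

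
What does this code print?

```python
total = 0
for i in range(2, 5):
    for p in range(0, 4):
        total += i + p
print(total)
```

i=2,p=0: total = 0+2 = 2
i=2,p=1: total = 2+3 = 5
i=2,p=2: total = 5+4 = 9
i=2,p=3: total = 9+5 = 14
i=3,p=0: total = 14+3 = 17
i=3,p=1: total = 17+4 = 21
i=3,p=2: total = 21+5 = 26
i=3,p=3: total = 26+6 = 32
i=4,p=0: total = 32+4 = 36
i=4,p=1: total = 36+5 = 41
i=4,p=2: total = 41+6 = 47
i=4,p=3: total = 47+7 = 54

54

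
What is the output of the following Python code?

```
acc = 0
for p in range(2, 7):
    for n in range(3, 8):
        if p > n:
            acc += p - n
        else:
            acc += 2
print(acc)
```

p=2,n=3: not 2>3, acc = 0+2 = 2
p=2,n=4: not 2>4, acc = 2+2 = 4
p=2,n=5: not 2>5, acc = 4+2 = 6
p=2,n=6: not 2>6, acc = 6+2 = 8
p=2,n=7: not 2>7, acc = 8+2 = 10
p=3,n=3: not 3>3, acc = 10+2 = 12
p=3,n=4: not 3>4, acc = 12+2 = 14
p=3,n=5: not 3>5, acc = 14+2 = 16
p=3,n=6: not 3>6, acc = 16+2 = 18
p=3,n=7: not 3>7, acc = 18+2 = 20
p=4,n=3: 4>3, acc = 20+1 = 21
p=4,n=4: not 4>4, acc = 21+2 = 23
p=4,n=5: not 4>5, acc = 23+2 = 25
p=4,n=6: not 4>6, acc = 25+2 = 27
p=4,n=7: not 4>7, acc = 27+2 = 29
p=5,n=3: 5>3, acc = 29+2 = 31
p=5,n=4: 5>4, acc = 31+1 = 32
p=5,n=5: not 5>5, acc = 32+2 = 34
p=5,n=6: not 5>6, acc = 34+2 = 36
p=5,n=7: not 5>7, acc = 36+2 = 38
p=6,n=3: 6>3, acc = 38+3 = 41
p=6,n=4: 6>4, acc = 41+2 = 43
p=6,n=5: 6>5, acc = 43+1 = 44
p=6,n=6: not 6>6, acc = 44+2 = 46
p=6,n=7: not 6>7, acc = 46+2 = 48

48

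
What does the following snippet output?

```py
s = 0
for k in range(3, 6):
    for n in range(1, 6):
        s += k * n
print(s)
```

180

k=3,n=1: s = 0+3 = 3
k=3,n=2: s = 3+6 = 9
k=3,n=3: s = 9+9 = 18
k=3,n=4: s = 18+12 = 30
k=3,n=5: s = 30+15 = 45
k=4,n=1: s = 45+4 = 49
k=4,n=2: s = 49+8 = 57
k=4,n=3: s = 57+12 = 69
k=4,n=4: s = 69+16 = 85
k=4,n=5: s = 85+20 = 105
k=5,n=1: s = 105+5 = 110
k=5,n=2: s = 110+10 = 120
k=5,n=3: s = 120+15 = 135
k=5,n=4: s = 135+20 = 155
k=5,n=5: s = 155+25 = 180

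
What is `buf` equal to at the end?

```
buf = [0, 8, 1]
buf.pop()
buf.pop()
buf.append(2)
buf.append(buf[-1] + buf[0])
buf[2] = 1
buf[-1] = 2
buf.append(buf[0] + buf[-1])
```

pop() removes 1 → [0, 8]
pop() removes 8 → [0]
append 2 → [0, 2]
append buf[-1]+buf[0] = 2+0 = 2 → [0, 2, 2]
buf[2] = 1 → [0, 2, 1]
buf[-1] = 2 → [0, 2, 2]
append buf[0]+buf[-1] = 0+2 = 2 → [0, 2, 2, 2]

[0, 2, 2, 2]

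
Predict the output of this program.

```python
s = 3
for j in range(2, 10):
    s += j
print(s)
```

j=2: s = 3+2 = 5
j=3: s = 5+3 = 8
j=4: s = 8+4 = 12
j=5: s = 12+5 = 17
j=6: s = 17+6 = 23
j=7: s = 23+7 = 30
j=8: s = 30+8 = 38
j=9: s = 38+9 = 47

47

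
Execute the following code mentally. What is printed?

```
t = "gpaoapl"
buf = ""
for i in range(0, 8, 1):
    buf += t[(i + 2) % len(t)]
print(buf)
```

aoaplgpa

i=0: add t[2]='a' → 'a'
i=1: add t[3]='o' → 'ao'
i=2: add t[4]='a' → 'aoa'
i=3: add t[5]='p' → 'aoap'
i=4: add t[6]='l' → 'aoapl'
i=5: add t[0]='g' → 'aoaplg'
i=6: add t[1]='p' → 'aoaplgp'
i=7: add t[2]='a' → 'aoaplgpa'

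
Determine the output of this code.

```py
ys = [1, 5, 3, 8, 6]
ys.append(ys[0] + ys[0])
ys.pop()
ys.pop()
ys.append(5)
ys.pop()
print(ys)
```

[1, 5, 3, 8]

append ys[0]+ys[0] = 1+1 = 2 → [1, 5, 3, 8, 6, 2]
pop() removes 2 → [1, 5, 3, 8, 6]
pop() removes 6 → [1, 5, 3, 8]
append 5 → [1, 5, 3, 8, 5]
pop() removes 5 → [1, 5, 3, 8]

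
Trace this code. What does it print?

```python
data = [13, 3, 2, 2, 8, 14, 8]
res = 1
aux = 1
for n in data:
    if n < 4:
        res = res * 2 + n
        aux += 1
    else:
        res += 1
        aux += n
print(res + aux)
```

84

n=13: not <4, res = 1+1 = 2; aux=14
n=3: <4, res = 2*2+3 = 7; aux=15
n=2: <4, res = 7*2+2 = 16; aux=16
n=2: <4, res = 16*2+2 = 34; aux=17
n=8: not <4, res = 34+1 = 35; aux=25
n=14: not <4, res = 35+1 = 36; aux=39
n=8: not <4, res = 36+1 = 37; aux=47
res+aux = 37+47 = 84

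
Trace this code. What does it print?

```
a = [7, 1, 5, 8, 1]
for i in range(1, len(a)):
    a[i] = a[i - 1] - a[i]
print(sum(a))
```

-1

i=1: a[1] = 7-1 = 6 → [7, 6, 5, 8, 1]
i=2: a[2] = 6-5 = 1 → [7, 6, 1, 8, 1]
i=3: a[3] = 1-8 = -7 → [7, 6, 1, -7, 1]
i=4: a[4] = (-7)-1 = -8 → [7, 6, 1, -7, -8]
sum = -1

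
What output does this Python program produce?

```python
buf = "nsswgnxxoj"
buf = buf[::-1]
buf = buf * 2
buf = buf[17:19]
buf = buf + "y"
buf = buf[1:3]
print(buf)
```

reverse → 'joxxngwssn'
repeat ×2 → 'joxxngwssnjoxxngwssn'
slice [17:19] → 'ss'
+ 'y' → 'ssy'
slice [1:3] → 'sy'

sy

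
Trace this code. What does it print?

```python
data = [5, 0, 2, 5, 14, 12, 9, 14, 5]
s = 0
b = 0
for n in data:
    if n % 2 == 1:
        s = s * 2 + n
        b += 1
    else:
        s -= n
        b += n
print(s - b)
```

-111

n=5: odd, s = 0*2+5 = 5; b=1
n=0: not odd, s = 5-0 = 5; b=1
n=2: not odd, s = 5-2 = 3; b=3
n=5: odd, s = 3*2+5 = 11; b=4
n=14: not odd, s = 11-14 = -3; b=18
n=12: not odd, s = (-3)-12 = -15; b=30
n=9: odd, s = (-15)*2+9 = -21; b=31
n=14: not odd, s = (-21)-14 = -35; b=45
n=5: odd, s = (-35)*2+5 = -65; b=46
s-b = (-65)-46 = -111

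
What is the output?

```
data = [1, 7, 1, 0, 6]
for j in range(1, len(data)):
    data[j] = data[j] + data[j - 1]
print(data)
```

j=1: data[1] = 7+1 = 8 → [1, 8, 1, 0, 6]
j=2: data[2] = 1+8 = 9 → [1, 8, 9, 0, 6]
j=3: data[3] = 0+9 = 9 → [1, 8, 9, 9, 6]
j=4: data[4] = 6+9 = 15 → [1, 8, 9, 9, 15]

[1, 8, 9, 9, 15]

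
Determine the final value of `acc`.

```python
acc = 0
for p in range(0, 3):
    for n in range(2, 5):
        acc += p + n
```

36

p=0,n=2: acc = 0+2 = 2
p=0,n=3: acc = 2+3 = 5
p=0,n=4: acc = 5+4 = 9
p=1,n=2: acc = 9+3 = 12
p=1,n=3: acc = 12+4 = 16
p=1,n=4: acc = 16+5 = 21
p=2,n=2: acc = 21+4 = 25
p=2,n=3: acc = 25+5 = 30
p=2,n=4: acc = 30+6 = 36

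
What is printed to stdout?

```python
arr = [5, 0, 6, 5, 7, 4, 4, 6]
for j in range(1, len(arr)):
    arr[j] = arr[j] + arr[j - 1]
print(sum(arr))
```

j=1: arr[1] = 0+5 = 5 → [5, 5, 6, 5, 7, 4, 4, 6]
j=2: arr[2] = 6+5 = 11 → [5, 5, 11, 5, 7, 4, 4, 6]
j=3: arr[3] = 5+11 = 16 → [5, 5, 11, 16, 7, 4, 4, 6]
j=4: arr[4] = 7+16 = 23 → [5, 5, 11, 16, 23, 4, 4, 6]
j=5: arr[5] = 4+23 = 27 → [5, 5, 11, 16, 23, 27, 4, 6]
j=6: arr[6] = 4+27 = 31 → [5, 5, 11, 16, 23, 27, 31, 6]
j=7: arr[7] = 6+31 = 37 → [5, 5, 11, 16, 23, 27, 31, 37]
sum = 155

155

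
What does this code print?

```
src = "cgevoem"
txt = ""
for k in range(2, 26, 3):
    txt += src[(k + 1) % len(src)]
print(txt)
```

k=2: add src[3]='v' → 'v'
k=5: add src[6]='m' → 'vm'
k=8: add src[2]='e' → 'vme'
k=11: add src[5]='e' → 'vmee'
k=14: add src[1]='g' → 'vmeeg'
k=17: add src[4]='o' → 'vmeego'
k=20: add src[0]='c' → 'vmeegoc'
k=23: add src[3]='v' → 'vmeegocv'

vmeegocv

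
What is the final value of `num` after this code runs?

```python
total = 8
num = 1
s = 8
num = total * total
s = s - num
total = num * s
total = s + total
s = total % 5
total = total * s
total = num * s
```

64

num = 8*8 = 64
s = 8-64 = -56
total = 64*(-56) = -3584
total = (-56)+(-3584) = -3640
s = (-3640)%5 = 0
total = (-3640)*0 = 0
total = 64*0 = 0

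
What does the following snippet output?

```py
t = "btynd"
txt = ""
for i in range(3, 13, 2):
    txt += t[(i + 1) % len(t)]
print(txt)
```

i=3: add t[4]='d' → 'd'
i=5: add t[1]='t' → 'dt'
i=7: add t[3]='n' → 'dtn'
i=9: add t[0]='b' → 'dtnb'
i=11: add t[2]='y' → 'dtnby'

dtnby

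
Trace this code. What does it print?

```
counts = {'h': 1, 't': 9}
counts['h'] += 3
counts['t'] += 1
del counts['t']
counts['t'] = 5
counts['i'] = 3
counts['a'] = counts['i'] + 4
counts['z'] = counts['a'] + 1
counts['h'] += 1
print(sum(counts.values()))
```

counts['h'] = 1+3 = 4 → {'h': 4, 't': 9}
counts['t'] = 9+1 = 10 → {'h': 4, 't': 10}
del 't' → {'h': 4}
counts['t'] = 5 → {'h': 4, 't': 5}
counts['i'] = 3 → {'h': 4, 't': 5, 'i': 3}
counts['a'] = counts['i']+4 = 7 → {'h': 4, 't': 5, 'i': 3, 'a': 7}
counts['z'] = counts['a']+1 = 8 → {'h': 4, 't': 5, 'i': 3, 'a': 7, 'z': 8}
counts['h'] = 4+1 = 5 → {'h': 5, 't': 5, 'i': 3, 'a': 7, 'z': 8}
sum of values = 28

28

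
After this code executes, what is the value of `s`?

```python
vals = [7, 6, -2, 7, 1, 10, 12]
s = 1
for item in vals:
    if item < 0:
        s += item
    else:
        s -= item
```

item=7: not <0, s = 1-7 = -6
item=6: not <0, s = (-6)-6 = -12
item=-2: <0, s = (-12)+(-2) = -14
item=7: not <0, s = (-14)-7 = -21
item=1: not <0, s = (-21)-1 = -22
item=10: not <0, s = (-22)-10 = -32
item=12: not <0, s = (-32)-12 = -44

-44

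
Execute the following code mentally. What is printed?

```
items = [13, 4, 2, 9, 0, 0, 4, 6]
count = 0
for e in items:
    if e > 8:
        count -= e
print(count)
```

-22

e=13: >8, count = 0-13 = -13
e=4: not >8
e=2: not >8
e=9: >8, count = (-13)-9 = -22
e=0: not >8
e=0: not >8
e=4: not >8
e=6: not >8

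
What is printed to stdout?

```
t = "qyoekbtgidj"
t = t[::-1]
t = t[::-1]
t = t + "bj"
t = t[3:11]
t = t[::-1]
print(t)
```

reverse → 'jdigtbkeoyq'
reverse → 'qyoekbtgidj'
+ 'bj' → 'qyoekbtgidjbj'
slice [3:11] → 'ekbtgidj'
reverse → 'jdigtbke'

jdigtbke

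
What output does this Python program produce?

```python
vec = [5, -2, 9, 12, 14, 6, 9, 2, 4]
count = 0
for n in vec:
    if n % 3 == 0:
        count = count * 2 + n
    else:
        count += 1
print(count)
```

n=5: not %3==0, count = 0+1 = 1
n=-2: not %3==0, count = 1+1 = 2
n=9: %3==0, count = 2*2+9 = 13
n=12: %3==0, count = 13*2+12 = 38
n=14: not %3==0, count = 38+1 = 39
n=6: %3==0, count = 39*2+6 = 84
n=9: %3==0, count = 84*2+9 = 177
n=2: not %3==0, count = 177+1 = 178
n=4: not %3==0, count = 178+1 = 179

179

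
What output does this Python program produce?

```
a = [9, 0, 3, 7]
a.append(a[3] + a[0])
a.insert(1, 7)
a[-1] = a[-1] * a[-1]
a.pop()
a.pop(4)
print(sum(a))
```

19

append a[3]+a[0] = 7+9 = 16 → [9, 0, 3, 7, 16]
insert 7 at 1 → [9, 7, 0, 3, 7, 16]
a[-1] = a[-1]*a[-1] = 16*16 = 256 → [9, 7, 0, 3, 7, 256]
pop() removes 256 → [9, 7, 0, 3, 7]
pop(4) removes 7 → [9, 7, 0, 3]
sum = 19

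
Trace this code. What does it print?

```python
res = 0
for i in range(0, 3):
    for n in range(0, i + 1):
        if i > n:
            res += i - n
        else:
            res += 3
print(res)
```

i=0,n=0: not 0>0, res = 0+3 = 3
i=1,n=0: 1>0, res = 3+1 = 4
i=1,n=1: not 1>1, res = 4+3 = 7
i=2,n=0: 2>0, res = 7+2 = 9
i=2,n=1: 2>1, res = 9+1 = 10
i=2,n=2: not 2>2, res = 10+3 = 13

13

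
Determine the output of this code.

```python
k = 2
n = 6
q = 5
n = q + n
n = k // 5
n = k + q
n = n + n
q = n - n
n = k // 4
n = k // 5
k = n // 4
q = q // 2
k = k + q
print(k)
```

0

n = 5+6 = 11
n = 2//5 = 0
n = 2+5 = 7
n = 7+7 = 14
q = 14-14 = 0
n = 2//4 = 0
n = 2//5 = 0
k = 0//4 = 0
q = 0//2 = 0
k = 0+0 = 0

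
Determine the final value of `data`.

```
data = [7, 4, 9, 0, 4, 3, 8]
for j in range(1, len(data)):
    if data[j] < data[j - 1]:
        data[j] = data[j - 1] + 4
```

j=1: 4<7, data[1] = 7+4 = 11 → [7, 11, 9, 0, 4, 3, 8]
j=2: 9<11, data[2] = 11+4 = 15 → [7, 11, 15, 0, 4, 3, 8]
j=3: 0<15, data[3] = 15+4 = 19 → [7, 11, 15, 19, 4, 3, 8]
j=4: 4<19, data[4] = 19+4 = 23 → [7, 11, 15, 19, 23, 3, 8]
j=5: 3<23, data[5] = 23+4 = 27 → [7, 11, 15, 19, 23, 27, 8]
j=6: 8<27, data[6] = 27+4 = 31 → [7, 11, 15, 19, 23, 27, 31]

[7, 11, 15, 19, 23, 27, 31]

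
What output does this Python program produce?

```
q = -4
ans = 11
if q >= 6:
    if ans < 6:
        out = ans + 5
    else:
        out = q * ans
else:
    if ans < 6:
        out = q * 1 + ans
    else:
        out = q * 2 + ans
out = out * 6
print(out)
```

18

q=-4, ans=11
q >= 6 is False; ans < 6 is False
→ out = q * 2 + ans = 3
out = 3*6 = 18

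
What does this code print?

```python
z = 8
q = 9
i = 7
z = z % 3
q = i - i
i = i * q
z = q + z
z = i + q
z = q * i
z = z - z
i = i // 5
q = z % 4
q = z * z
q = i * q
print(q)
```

z = 8%3 = 2
q = 7-7 = 0
i = 7*0 = 0
z = 0+2 = 2
z = 0+0 = 0
z = 0*0 = 0
z = 0-0 = 0
i = 0//5 = 0
q = 0%4 = 0
q = 0*0 = 0
q = 0*0 = 0

0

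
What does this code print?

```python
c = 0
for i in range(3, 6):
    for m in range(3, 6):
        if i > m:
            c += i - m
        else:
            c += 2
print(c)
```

16

i=3,m=3: not 3>3, c = 0+2 = 2
i=3,m=4: not 3>4, c = 2+2 = 4
i=3,m=5: not 3>5, c = 4+2 = 6
i=4,m=3: 4>3, c = 6+1 = 7
i=4,m=4: not 4>4, c = 7+2 = 9
i=4,m=5: not 4>5, c = 9+2 = 11
i=5,m=3: 5>3, c = 11+2 = 13
i=5,m=4: 5>4, c = 13+1 = 14
i=5,m=5: not 5>5, c = 14+2 = 16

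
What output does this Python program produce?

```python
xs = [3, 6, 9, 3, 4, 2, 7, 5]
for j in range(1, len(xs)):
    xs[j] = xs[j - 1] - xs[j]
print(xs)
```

j=1: xs[1] = 3-6 = -3 → [3, -3, 9, 3, 4, 2, 7, 5]
j=2: xs[2] = (-3)-9 = -12 → [3, -3, -12, 3, 4, 2, 7, 5]
j=3: xs[3] = (-12)-3 = -15 → [3, -3, -12, -15, 4, 2, 7, 5]
j=4: xs[4] = (-15)-4 = -19 → [3, -3, -12, -15, -19, 2, 7, 5]
j=5: xs[5] = (-19)-2 = -21 → [3, -3, -12, -15, -19, -21, 7, 5]
j=6: xs[6] = (-21)-7 = -28 → [3, -3, -12, -15, -19, -21, -28, 5]
j=7: xs[7] = (-28)-5 = -33 → [3, -3, -12, -15, -19, -21, -28, -33]

[3, -3, -12, -15, -19, -21, -28, -33]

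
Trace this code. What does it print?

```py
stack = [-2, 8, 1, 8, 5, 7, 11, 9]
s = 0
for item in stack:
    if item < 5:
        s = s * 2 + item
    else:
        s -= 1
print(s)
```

item=-2: <5, s = 0*2+(-2) = -2
item=8: not <5, s = (-2)-1 = -3
item=1: <5, s = (-3)*2+1 = -5
item=8: not <5, s = (-5)-1 = -6
item=5: not <5, s = (-6)-1 = -7
item=7: not <5, s = (-7)-1 = -8
item=11: not <5, s = (-8)-1 = -9
item=9: not <5, s = (-9)-1 = -10

-10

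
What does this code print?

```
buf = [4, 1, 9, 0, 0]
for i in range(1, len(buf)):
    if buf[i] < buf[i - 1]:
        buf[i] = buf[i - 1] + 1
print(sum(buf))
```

39

i=1: 1<4, buf[1] = 4+1 = 5 → [4, 5, 9, 0, 0]
i=2: 9>=5, unchanged → [4, 5, 9, 0, 0]
i=3: 0<9, buf[3] = 9+1 = 10 → [4, 5, 9, 10, 0]
i=4: 0<10, buf[4] = 10+1 = 11 → [4, 5, 9, 10, 11]
sum = 39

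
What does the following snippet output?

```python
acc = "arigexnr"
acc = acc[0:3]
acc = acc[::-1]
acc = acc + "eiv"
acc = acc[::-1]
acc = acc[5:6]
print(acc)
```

slice [0:3] → 'ari'
reverse → 'ira'
+ 'eiv' → 'iraeiv'
reverse → 'vieari'
slice [5:6] → 'i'

i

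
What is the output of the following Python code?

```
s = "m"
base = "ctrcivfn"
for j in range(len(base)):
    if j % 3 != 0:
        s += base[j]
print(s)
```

mtrivn

j=0: skip
j=1: add 't' → 'mt'
j=2: add 'r' → 'mtr'
j=3: skip
j=4: add 'i' → 'mtri'
j=5: add 'v' → 'mtriv'
j=6: skip
j=7: add 'n' → 'mtrivn'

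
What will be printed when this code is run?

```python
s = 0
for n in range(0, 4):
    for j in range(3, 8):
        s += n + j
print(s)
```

n=0,j=3: s = 0+3 = 3
n=0,j=4: s = 3+4 = 7
n=0,j=5: s = 7+5 = 12
n=0,j=6: s = 12+6 = 18
n=0,j=7: s = 18+7 = 25
n=1,j=3: s = 25+4 = 29
n=1,j=4: s = 29+5 = 34
n=1,j=5: s = 34+6 = 40
n=1,j=6: s = 40+7 = 47
n=1,j=7: s = 47+8 = 55
n=2,j=3: s = 55+5 = 60
n=2,j=4: s = 60+6 = 66
n=2,j=5: s = 66+7 = 73
n=2,j=6: s = 73+8 = 81
n=2,j=7: s = 81+9 = 90
n=3,j=3: s = 90+6 = 96
n=3,j=4: s = 96+7 = 103
n=3,j=5: s = 103+8 = 111
n=3,j=6: s = 111+9 = 120
n=3,j=7: s = 120+10 = 130

130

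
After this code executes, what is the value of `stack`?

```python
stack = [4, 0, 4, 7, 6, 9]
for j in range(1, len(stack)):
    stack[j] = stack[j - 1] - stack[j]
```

j=1: stack[1] = 4-0 = 4 → [4, 4, 4, 7, 6, 9]
j=2: stack[2] = 4-4 = 0 → [4, 4, 0, 7, 6, 9]
j=3: stack[3] = 0-7 = -7 → [4, 4, 0, -7, 6, 9]
j=4: stack[4] = (-7)-6 = -13 → [4, 4, 0, -7, -13, 9]
j=5: stack[5] = (-13)-9 = -22 → [4, 4, 0, -7, -13, -22]

[4, 4, 0, -7, -13, -22]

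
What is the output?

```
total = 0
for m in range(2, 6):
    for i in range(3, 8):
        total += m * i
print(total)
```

m=2,i=3: total = 0+6 = 6
m=2,i=4: total = 6+8 = 14
m=2,i=5: total = 14+10 = 24
m=2,i=6: total = 24+12 = 36
m=2,i=7: total = 36+14 = 50
m=3,i=3: total = 50+9 = 59
m=3,i=4: total = 59+12 = 71
m=3,i=5: total = 71+15 = 86
m=3,i=6: total = 86+18 = 104
m=3,i=7: total = 104+21 = 125
m=4,i=3: total = 125+12 = 137
m=4,i=4: total = 137+16 = 153
m=4,i=5: total = 153+20 = 173
m=4,i=6: total = 173+24 = 197
m=4,i=7: total = 197+28 = 225
m=5,i=3: total = 225+15 = 240
m=5,i=4: total = 240+20 = 260
m=5,i=5: total = 260+25 = 285
m=5,i=6: total = 285+30 = 315
m=5,i=7: total = 315+35 = 350

350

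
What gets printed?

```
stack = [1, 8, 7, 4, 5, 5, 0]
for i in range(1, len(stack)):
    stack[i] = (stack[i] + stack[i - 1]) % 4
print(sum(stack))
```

i=1: stack[1] = (8+1)%4 = 1 → [1, 1, 7, 4, 5, 5, 0]
i=2: stack[2] = (7+1)%4 = 0 → [1, 1, 0, 4, 5, 5, 0]
i=3: stack[3] = (4+0)%4 = 0 → [1, 1, 0, 0, 5, 5, 0]
i=4: stack[4] = (5+0)%4 = 1 → [1, 1, 0, 0, 1, 5, 0]
i=5: stack[5] = (5+1)%4 = 2 → [1, 1, 0, 0, 1, 2, 0]
i=6: stack[6] = (0+2)%4 = 2 → [1, 1, 0, 0, 1, 2, 2]
sum = 7

7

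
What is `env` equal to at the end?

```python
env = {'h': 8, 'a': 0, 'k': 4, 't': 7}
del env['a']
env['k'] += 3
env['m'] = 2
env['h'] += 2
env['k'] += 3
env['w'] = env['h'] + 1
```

del 'a' → {'h': 8, 'k': 4, 't': 7}
env['k'] = 4+3 = 7 → {'h': 8, 'k': 7, 't': 7}
env['m'] = 2 → {'h': 8, 'k': 7, 't': 7, 'm': 2}
env['h'] = 8+2 = 10 → {'h': 10, 'k': 7, 't': 7, 'm': 2}
env['k'] = 7+3 = 10 → {'h': 10, 'k': 10, 't': 7, 'm': 2}
env['w'] = env['h']+1 = 11 → {'h': 10, 'k': 10, 't': 7, 'm': 2, 'w': 11}

{'h': 10, 'k': 10, 't': 7, 'm': 2, 'w': 11}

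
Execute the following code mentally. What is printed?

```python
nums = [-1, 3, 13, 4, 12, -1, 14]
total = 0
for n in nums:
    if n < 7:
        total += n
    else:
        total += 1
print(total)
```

n=-1: <7, total = 0+(-1) = -1
n=3: <7, total = (-1)+3 = 2
n=13: not <7, total = 2+1 = 3
n=4: <7, total = 3+4 = 7
n=12: not <7, total = 7+1 = 8
n=-1: <7, total = 8+(-1) = 7
n=14: not <7, total = 7+1 = 8

8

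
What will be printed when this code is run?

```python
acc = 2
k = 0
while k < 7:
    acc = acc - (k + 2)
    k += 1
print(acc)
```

k=0: acc = 2-2 = 0
k=1: acc = 0-3 = -3
k=2: acc = (-3)-4 = -7
k=3: acc = (-7)-5 = -12
k=4: acc = (-12)-6 = -18
k=5: acc = (-18)-7 = -25
k=6: acc = (-25)-8 = -33

-33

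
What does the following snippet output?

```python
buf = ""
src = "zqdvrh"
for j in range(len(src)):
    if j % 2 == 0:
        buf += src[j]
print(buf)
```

j=0: add 'z' → 'z'
j=1: skip
j=2: add 'd' → 'zd'
j=3: skip
j=4: add 'r' → 'zdr'
j=5: skip

zdr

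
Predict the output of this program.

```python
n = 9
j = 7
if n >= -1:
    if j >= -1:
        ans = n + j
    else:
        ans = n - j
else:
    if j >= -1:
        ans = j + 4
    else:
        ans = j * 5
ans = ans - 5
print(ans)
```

11

n=9, j=7
n >= -1 is True; j >= -1 is True
→ ans = n + j = 16
ans = 16-5 = 11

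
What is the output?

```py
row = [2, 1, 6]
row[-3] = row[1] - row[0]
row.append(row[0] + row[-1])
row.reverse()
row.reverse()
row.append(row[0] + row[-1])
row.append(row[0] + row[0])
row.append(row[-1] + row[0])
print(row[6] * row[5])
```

6

row[-3] = row[1]-row[0] = 1-2 = -1 → [-1, 1, 6]
append row[0]+row[-1] = (-1)+6 = 5 → [-1, 1, 6, 5]
reverse → [5, 6, 1, -1]
reverse → [-1, 1, 6, 5]
append row[0]+row[-1] = (-1)+5 = 4 → [-1, 1, 6, 5, 4]
append row[0]+row[0] = (-1)+(-1) = -2 → [-1, 1, 6, 5, 4, -2]
append row[-1]+row[0] = (-2)+(-1) = -3 → [-1, 1, 6, 5, 4, -2, -3]
row[6]*row[5] = (-3)*(-2) = 6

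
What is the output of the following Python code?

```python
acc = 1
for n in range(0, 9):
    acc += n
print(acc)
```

n=0: acc = 1+0 = 1
n=1: acc = 1+1 = 2
n=2: acc = 2+2 = 4
n=3: acc = 4+3 = 7
n=4: acc = 7+4 = 11
n=5: acc = 11+5 = 16
n=6: acc = 16+6 = 22
n=7: acc = 22+7 = 29
n=8: acc = 29+8 = 37

37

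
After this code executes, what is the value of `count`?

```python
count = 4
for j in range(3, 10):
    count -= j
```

-38

j=3: count = 4-3 = 1
j=4: count = 1-4 = -3
j=5: count = (-3)-5 = -8
j=6: count = (-8)-6 = -14
j=7: count = (-14)-7 = -21
j=8: count = (-21)-8 = -29
j=9: count = (-29)-9 = -38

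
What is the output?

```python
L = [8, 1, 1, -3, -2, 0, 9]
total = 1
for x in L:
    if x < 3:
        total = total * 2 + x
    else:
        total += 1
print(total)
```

73

x=8: not <3, total = 1+1 = 2
x=1: <3, total = 2*2+1 = 5
x=1: <3, total = 5*2+1 = 11
x=-3: <3, total = 11*2+(-3) = 19
x=-2: <3, total = 19*2+(-2) = 36
x=0: <3, total = 36*2+0 = 72
x=9: not <3, total = 72+1 = 73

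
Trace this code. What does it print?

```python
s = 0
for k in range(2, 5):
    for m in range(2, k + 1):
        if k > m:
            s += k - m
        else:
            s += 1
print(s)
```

7

k=2,m=2: not 2>2, s = 0+1 = 1
k=3,m=2: 3>2, s = 1+1 = 2
k=3,m=3: not 3>3, s = 2+1 = 3
k=4,m=2: 4>2, s = 3+2 = 5
k=4,m=3: 4>3, s = 5+1 = 6
k=4,m=4: not 4>4, s = 6+1 = 7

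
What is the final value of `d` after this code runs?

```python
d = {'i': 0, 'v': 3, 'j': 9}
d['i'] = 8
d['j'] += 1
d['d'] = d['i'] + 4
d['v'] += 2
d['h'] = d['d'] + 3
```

{'i': 8, 'v': 5, 'j': 10, 'd': 12, 'h': 15}

d['i'] = 8 → {'i': 8, 'v': 3, 'j': 9}
d['j'] = 9+1 = 10 → {'i': 8, 'v': 3, 'j': 10}
d['d'] = d['i']+4 = 12 → {'i': 8, 'v': 3, 'j': 10, 'd': 12}
d['v'] = 3+2 = 5 → {'i': 8, 'v': 5, 'j': 10, 'd': 12}
d['h'] = d['d']+3 = 15 → {'i': 8, 'v': 5, 'j': 10, 'd': 12, 'h': 15}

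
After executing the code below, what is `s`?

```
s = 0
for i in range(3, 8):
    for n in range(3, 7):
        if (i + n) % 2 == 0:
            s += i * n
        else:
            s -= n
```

174

i=3,n=3: even sum, s = 0+9 = 9
i=3,n=4: odd sum, s = 9-4 = 5
i=3,n=5: even sum, s = 5+15 = 20
i=3,n=6: odd sum, s = 20-6 = 14
i=4,n=3: odd sum, s = 14-3 = 11
i=4,n=4: even sum, s = 11+16 = 27
i=4,n=5: odd sum, s = 27-5 = 22
i=4,n=6: even sum, s = 22+24 = 46
i=5,n=3: even sum, s = 46+15 = 61
i=5,n=4: odd sum, s = 61-4 = 57
i=5,n=5: even sum, s = 57+25 = 82
i=5,n=6: odd sum, s = 82-6 = 76
i=6,n=3: odd sum, s = 76-3 = 73
i=6,n=4: even sum, s = 73+24 = 97
i=6,n=5: odd sum, s = 97-5 = 92
i=6,n=6: even sum, s = 92+36 = 128
i=7,n=3: even sum, s = 128+21 = 149
i=7,n=4: odd sum, s = 149-4 = 145
i=7,n=5: even sum, s = 145+35 = 180
i=7,n=6: odd sum, s = 180-6 = 174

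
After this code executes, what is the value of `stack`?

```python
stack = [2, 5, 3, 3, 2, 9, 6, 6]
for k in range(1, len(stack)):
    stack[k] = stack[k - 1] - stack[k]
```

[2, -3, -6, -9, -11, -20, -26, -32]

k=1: stack[1] = 2-5 = -3 → [2, -3, 3, 3, 2, 9, 6, 6]
k=2: stack[2] = (-3)-3 = -6 → [2, -3, -6, 3, 2, 9, 6, 6]
k=3: stack[3] = (-6)-3 = -9 → [2, -3, -6, -9, 2, 9, 6, 6]
k=4: stack[4] = (-9)-2 = -11 → [2, -3, -6, -9, -11, 9, 6, 6]
k=5: stack[5] = (-11)-9 = -20 → [2, -3, -6, -9, -11, -20, 6, 6]
k=6: stack[6] = (-20)-6 = -26 → [2, -3, -6, -9, -11, -20, -26, 6]
k=7: stack[7] = (-26)-6 = -32 → [2, -3, -6, -9, -11, -20, -26, -32]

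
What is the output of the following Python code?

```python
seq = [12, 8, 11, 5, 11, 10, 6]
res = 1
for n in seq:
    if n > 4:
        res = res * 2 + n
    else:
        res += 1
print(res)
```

1438

n=12: >4, res = 1*2+12 = 14
n=8: >4, res = 14*2+8 = 36
n=11: >4, res = 36*2+11 = 83
n=5: >4, res = 83*2+5 = 171
n=11: >4, res = 171*2+11 = 353
n=10: >4, res = 353*2+10 = 716
n=6: >4, res = 716*2+6 = 1438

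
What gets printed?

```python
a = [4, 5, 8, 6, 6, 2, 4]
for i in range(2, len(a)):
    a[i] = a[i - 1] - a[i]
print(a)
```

i=2: a[2] = 5-8 = -3 → [4, 5, -3, 6, 6, 2, 4]
i=3: a[3] = (-3)-6 = -9 → [4, 5, -3, -9, 6, 2, 4]
i=4: a[4] = (-9)-6 = -15 → [4, 5, -3, -9, -15, 2, 4]
i=5: a[5] = (-15)-2 = -17 → [4, 5, -3, -9, -15, -17, 4]
i=6: a[6] = (-17)-4 = -21 → [4, 5, -3, -9, -15, -17, -21]

[4, 5, -3, -9, -15, -17, -21]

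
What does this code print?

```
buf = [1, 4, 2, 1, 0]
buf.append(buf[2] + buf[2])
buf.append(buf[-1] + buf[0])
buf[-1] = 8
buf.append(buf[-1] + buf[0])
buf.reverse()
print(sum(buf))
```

29

append buf[2]+buf[2] = 2+2 = 4 → [1, 4, 2, 1, 0, 4]
append buf[-1]+buf[0] = 4+1 = 5 → [1, 4, 2, 1, 0, 4, 5]
buf[-1] = 8 → [1, 4, 2, 1, 0, 4, 8]
append buf[-1]+buf[0] = 8+1 = 9 → [1, 4, 2, 1, 0, 4, 8, 9]
reverse → [9, 8, 4, 0, 1, 2, 4, 1]
sum = 29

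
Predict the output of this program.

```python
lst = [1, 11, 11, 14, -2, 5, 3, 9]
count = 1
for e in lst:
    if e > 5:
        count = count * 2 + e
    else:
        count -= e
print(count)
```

e=1: not >5, count = 1-1 = 0
e=11: >5, count = 0*2+11 = 11
e=11: >5, count = 11*2+11 = 33
e=14: >5, count = 33*2+14 = 80
e=-2: not >5, count = 80-(-2) = 82
e=5: not >5, count = 82-5 = 77
e=3: not >5, count = 77-3 = 74
e=9: >5, count = 74*2+9 = 157

157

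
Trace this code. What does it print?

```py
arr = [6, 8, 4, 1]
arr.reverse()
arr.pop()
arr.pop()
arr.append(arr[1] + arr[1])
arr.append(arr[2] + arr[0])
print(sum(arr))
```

reverse → [1, 4, 8, 6]
pop() removes 6 → [1, 4, 8]
pop() removes 8 → [1, 4]
append arr[1]+arr[1] = 4+4 = 8 → [1, 4, 8]
append arr[2]+arr[0] = 8+1 = 9 → [1, 4, 8, 9]
sum = 22

22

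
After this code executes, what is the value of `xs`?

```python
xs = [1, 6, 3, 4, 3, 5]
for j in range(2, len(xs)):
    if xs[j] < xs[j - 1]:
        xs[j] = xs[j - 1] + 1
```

j=2: 3<6, xs[2] = 6+1 = 7 → [1, 6, 7, 4, 3, 5]
j=3: 4<7, xs[3] = 7+1 = 8 → [1, 6, 7, 8, 3, 5]
j=4: 3<8, xs[4] = 8+1 = 9 → [1, 6, 7, 8, 9, 5]
j=5: 5<9, xs[5] = 9+1 = 10 → [1, 6, 7, 8, 9, 10]

[1, 6, 7, 8, 9, 10]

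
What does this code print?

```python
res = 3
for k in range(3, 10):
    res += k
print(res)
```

45

k=3: res = 3+3 = 6
k=4: res = 6+4 = 10
k=5: res = 10+5 = 15
k=6: res = 15+6 = 21
k=7: res = 21+7 = 28
k=8: res = 28+8 = 36
k=9: res = 36+9 = 45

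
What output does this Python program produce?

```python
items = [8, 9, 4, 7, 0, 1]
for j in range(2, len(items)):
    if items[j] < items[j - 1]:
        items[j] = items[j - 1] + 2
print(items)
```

[8, 9, 11, 13, 15, 17]

j=2: 4<9, items[2] = 9+2 = 11 → [8, 9, 11, 7, 0, 1]
j=3: 7<11, items[3] = 11+2 = 13 → [8, 9, 11, 13, 0, 1]
j=4: 0<13, items[4] = 13+2 = 15 → [8, 9, 11, 13, 15, 1]
j=5: 1<15, items[5] = 15+2 = 17 → [8, 9, 11, 13, 15, 17]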